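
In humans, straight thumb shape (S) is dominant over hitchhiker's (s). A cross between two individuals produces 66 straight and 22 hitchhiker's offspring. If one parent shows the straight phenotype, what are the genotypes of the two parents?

Observed offspring: 66 straight, 22 hitchhiker's
The observed ratio simplifies to 3:1. Hitchhiker's (ss) offspring appear, so each parent must contribute one s allele. The parent stated to show straight carries S, so it is Ss. The other parent is then either Ss or ss: Ss × ss would give a 1:1 split, whereas Ss × Ss gives 3:1 — matching the data. So both parents are heterozygous (Ss × Ss).
Parent genotypes: Ss × Ss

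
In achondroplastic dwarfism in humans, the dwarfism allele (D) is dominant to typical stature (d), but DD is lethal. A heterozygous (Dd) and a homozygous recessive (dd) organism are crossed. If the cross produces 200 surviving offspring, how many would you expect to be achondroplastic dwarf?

Cross: Dd × dd
Punnett square offspring (before lethality): 2 Dd, 2 dd
No DD offspring are produced in this cross.
achondroplastic dwarf: 2 out of 4 → fraction 1/2
Expected count = 1/2 × 200 = 100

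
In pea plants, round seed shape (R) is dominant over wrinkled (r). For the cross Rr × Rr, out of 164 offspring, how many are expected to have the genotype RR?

Punnett square for Rr × Rr:
Offspring genotypes: 1 RR, 2 Rr, 1 rr
Total offspring: 4
Count with target: 1
Probability: 1/4
Expected count = 1/4 × 164 = 41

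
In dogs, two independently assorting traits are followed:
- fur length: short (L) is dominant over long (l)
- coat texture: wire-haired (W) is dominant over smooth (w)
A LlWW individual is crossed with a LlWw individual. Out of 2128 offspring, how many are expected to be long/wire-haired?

Dihybrid cross LlWW × LlWw — consider each gene separately:
fur length: Ll × Ll → 1 LL, 2 Ll, 1 ll → 3 L_ : 1 ll (out of 4)
coat texture: WW × Ww → 2 WW, 2 Ww → 4 W_ (out of 4)
Combine (counts out of 4 × 4 = 16): short/wire-haired (L_W_) = 3×4 = 12; long/wire-haired (llW_) = 1×4 = 4
Phenotype counts (out of 16): 12 short/wire-haired, 4 long/wire-haired
long/wire-haired: 4 out of 16 → fraction 1/4
Expected count = 1/4 × 2128 = 532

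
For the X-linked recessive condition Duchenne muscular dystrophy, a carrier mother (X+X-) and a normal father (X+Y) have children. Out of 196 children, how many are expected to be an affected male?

Cross: X+X- × X+Y
Offspring: 1 X+X+, 1 X+Y, 1 X+X-, 1 X-Y
Probability of an affected male: 1/4
Expected count = 1/4 × 196 = 49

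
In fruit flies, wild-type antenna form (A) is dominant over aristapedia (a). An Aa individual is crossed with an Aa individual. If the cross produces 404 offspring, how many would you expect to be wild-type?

Punnett square for Aa × Aa:
Offspring genotypes: 1 AA, 2 Aa, 1 aa
wild-type: 3, aristapedia: 1
wild-type: 3 out of 4 → fraction 3/4
Expected count = 3/4 × 404 = 303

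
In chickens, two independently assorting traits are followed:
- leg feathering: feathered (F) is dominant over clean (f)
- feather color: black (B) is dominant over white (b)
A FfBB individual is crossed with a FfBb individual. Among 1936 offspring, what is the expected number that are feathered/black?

Dihybrid cross FfBB × FfBb — consider each gene separately:
leg feathering: Ff × Ff → 1 FF, 2 Ff, 1 ff → 3 F_ : 1 ff (out of 4)
feather color: BB × Bb → 2 BB, 2 Bb → 4 B_ (out of 4)
Combine (counts out of 4 × 4 = 16): feathered/black (F_B_) = 3×4 = 12; clean/black (ffB_) = 1×4 = 4
Phenotype counts (out of 16): 12 feathered/black, 4 clean/black
feathered/black: 12 out of 16 → fraction 3/4
Expected count = 3/4 × 1936 = 1452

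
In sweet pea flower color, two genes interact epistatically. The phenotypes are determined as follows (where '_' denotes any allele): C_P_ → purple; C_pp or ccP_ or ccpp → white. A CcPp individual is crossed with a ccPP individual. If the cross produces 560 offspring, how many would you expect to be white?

Cross: CcPp × ccPP — consider each gene separately:
C gene: Cc × cc → 2 Cc, 2 cc → 2 C_ : 2 cc (out of 4)
P gene: Pp × PP → 2 PP, 2 Pp → 4 P_ (out of 4)
Genotype classes (out of 4 × 4 = 16): C_P_ = 2×4 = 8; ccP_ = 2×4 = 8
Apply the phenotype rules: C_P_ (8) → purple; ccP_ (8) → white
Phenotype counts (out of 16): 8 purple, 8 white
white: 8 out of 16 → fraction 1/2
Expected count = 1/2 × 560 = 280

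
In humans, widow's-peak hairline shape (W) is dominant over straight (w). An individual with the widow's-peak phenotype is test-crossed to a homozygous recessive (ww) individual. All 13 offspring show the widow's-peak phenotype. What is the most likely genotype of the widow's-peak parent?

Test cross: ? × ww
All offspring are widow's-peak.
If the unknown parent were heterozygous (Ww), about half of 13 offspring would be straight; none are. The unknown parent is most likely homozygous dominant (WW).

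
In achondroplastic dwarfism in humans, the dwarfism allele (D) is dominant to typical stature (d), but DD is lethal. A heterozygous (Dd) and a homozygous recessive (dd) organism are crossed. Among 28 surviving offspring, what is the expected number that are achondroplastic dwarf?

Cross: Dd × dd
Punnett square offspring (before lethality): 2 Dd, 2 dd
No DD offspring are produced in this cross.
achondroplastic dwarf: 2 out of 4 → fraction 1/2
Expected count = 1/2 × 28 = 14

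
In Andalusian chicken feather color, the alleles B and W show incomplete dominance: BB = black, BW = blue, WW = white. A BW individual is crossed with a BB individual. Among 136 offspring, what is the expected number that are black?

Punnett square for BW × BB:
Offspring genotypes: 2 BB, 2 BW
Phenotype counts: 2 black, 2 blue
black: 2 out of 4 → fraction 1/2
Expected count = 1/2 × 136 = 68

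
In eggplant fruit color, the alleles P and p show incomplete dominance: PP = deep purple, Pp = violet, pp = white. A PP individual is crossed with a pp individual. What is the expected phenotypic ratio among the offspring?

Punnett square for PP × pp:
Offspring genotypes: 4 Pp
Phenotype counts: 4 violet
Ratio: all violet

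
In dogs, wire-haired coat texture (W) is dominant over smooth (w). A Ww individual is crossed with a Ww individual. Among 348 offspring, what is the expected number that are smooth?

Punnett square for Ww × Ww:
Offspring genotypes: 1 WW, 2 Ww, 1 ww
wire-haired: 3, smooth: 1
smooth: 1 out of 4 → fraction 1/4
Expected count = 1/4 × 348 = 87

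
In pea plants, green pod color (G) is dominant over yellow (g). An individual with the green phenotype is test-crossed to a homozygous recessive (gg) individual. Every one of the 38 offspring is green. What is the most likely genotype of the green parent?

Test cross: ? × gg
All offspring are green.
If the unknown parent were heterozygous (Gg), about half of 38 offspring would be yellow; none are. The unknown parent is most likely homozygous dominant (GG).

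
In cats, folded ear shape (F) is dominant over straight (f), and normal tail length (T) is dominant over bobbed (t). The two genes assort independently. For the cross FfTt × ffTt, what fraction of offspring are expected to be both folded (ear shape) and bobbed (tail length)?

Dihybrid cross FfTt × ffTt — consider each gene separately:
ear shape: Ff × ff → 2 Ff, 2 ff → 2 F_ : 2 ff (out of 4)
tail length: Tt × Tt → 1 TT, 2 Tt, 1 tt → 3 T_ : 1 tt (out of 4)
Looking for: folded (F_) and bobbed (tt)
P(folded) = 2/4, P(bobbed) = 1/4
P(both) = 2/4 × 1/4 = 2/16 = 1/8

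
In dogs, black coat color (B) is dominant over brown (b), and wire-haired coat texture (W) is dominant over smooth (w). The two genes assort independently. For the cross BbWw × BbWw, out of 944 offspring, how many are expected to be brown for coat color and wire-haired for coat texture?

Dihybrid cross BbWw × BbWw — consider each gene separately:
coat color: Bb × Bb → 1 BB, 2 Bb, 1 bb → 3 B_ : 1 bb (out of 4)
coat texture: Ww × Ww → 1 WW, 2 Ww, 1 ww → 3 W_ : 1 ww (out of 4)
Looking for: brown (bb) and wire-haired (W_)
P(brown) = 1/4, P(wire-haired) = 3/4
P(both) = 1/4 × 3/4 = 3/16
Expected count = 3/16 × 944 = 177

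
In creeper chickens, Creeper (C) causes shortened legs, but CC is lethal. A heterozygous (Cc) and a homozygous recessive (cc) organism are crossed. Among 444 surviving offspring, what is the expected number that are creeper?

Cross: Cc × cc
Punnett square offspring (before lethality): 2 Cc, 2 cc
No CC offspring are produced in this cross.
creeper: 2 out of 4 → fraction 1/2
Expected count = 1/2 × 444 = 222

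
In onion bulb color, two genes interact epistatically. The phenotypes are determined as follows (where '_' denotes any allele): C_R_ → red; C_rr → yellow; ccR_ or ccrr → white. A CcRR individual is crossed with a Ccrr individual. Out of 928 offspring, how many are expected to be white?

Cross: CcRR × Ccrr — consider each gene separately:
C gene: Cc × Cc → 1 CC, 2 Cc, 1 cc → 3 C_ : 1 cc (out of 4)
R gene: RR × rr → 4 Rr → 4 R_ (out of 4)
Genotype classes (out of 4 × 4 = 16): C_R_ = 3×4 = 12; ccR_ = 1×4 = 4
Apply the phenotype rules: C_R_ (12) → red; ccR_ (4) → white
Phenotype counts (out of 16): 12 red, 4 white
white: 4 out of 16 → fraction 1/4
Expected count = 1/4 × 928 = 232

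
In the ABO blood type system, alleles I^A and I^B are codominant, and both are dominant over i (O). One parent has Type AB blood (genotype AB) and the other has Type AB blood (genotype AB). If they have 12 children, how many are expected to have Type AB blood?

Cross: AB × AB
Possible offspring genotypes: 1 AA, 2 AB, 1 BB
Blood type counts: 1 Type A, 2 Type AB, 1 Type B
Probability of Type AB: 2/4 = 1/2
Expected count = 1/2 × 12 = 6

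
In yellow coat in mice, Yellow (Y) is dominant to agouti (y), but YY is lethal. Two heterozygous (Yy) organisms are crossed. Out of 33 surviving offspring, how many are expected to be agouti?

Cross: Yy × Yy
Punnett square offspring (before lethality): 1 YY, 2 Yy, 1 yy
The YY genotype is lethal (embryos die); surviving offspring: 2 Yy, 1 yy
agouti: 1 out of 3 → fraction 1/3
Expected count = 1/3 × 33 = 11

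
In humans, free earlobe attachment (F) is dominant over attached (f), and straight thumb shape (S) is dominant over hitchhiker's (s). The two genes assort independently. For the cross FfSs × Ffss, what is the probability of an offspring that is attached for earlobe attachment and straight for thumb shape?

Dihybrid cross FfSs × Ffss — consider each gene separately:
earlobe attachment: Ff × Ff → 1 FF, 2 Ff, 1 ff → 3 F_ : 1 ff (out of 4)
thumb shape: Ss × ss → 2 Ss, 2 ss → 2 S_ : 2 ss (out of 4)
Looking for: attached (ff) and straight (S_)
P(attached) = 1/4, P(straight) = 2/4
P(both) = 1/4 × 2/4 = 2/16 = 1/8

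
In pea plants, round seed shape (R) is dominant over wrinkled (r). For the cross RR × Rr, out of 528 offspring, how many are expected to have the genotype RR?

Punnett square for RR × Rr:
Offspring genotypes: 2 RR, 2 Rr
Total offspring: 4
Count with target: 2
Probability: 2/4 = 1/2
Expected count = 1/2 × 528 = 264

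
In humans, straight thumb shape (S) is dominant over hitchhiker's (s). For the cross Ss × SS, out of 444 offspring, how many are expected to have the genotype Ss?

Punnett square for Ss × SS:
Offspring genotypes: 2 SS, 2 Ss
Total offspring: 4
Count with target: 2
Probability: 2/4 = 1/2
Expected count = 1/2 × 444 = 222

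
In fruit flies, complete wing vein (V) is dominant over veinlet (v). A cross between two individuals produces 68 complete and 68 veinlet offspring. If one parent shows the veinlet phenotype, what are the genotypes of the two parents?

Observed offspring: 68 complete, 68 veinlet
The observed ratio simplifies to 1:1. One parent shows veinlet, so its genotype must be vv. A 1:1 offspring split requires the other parent to be heterozygous (Vv).
Parent genotypes: vv × Vv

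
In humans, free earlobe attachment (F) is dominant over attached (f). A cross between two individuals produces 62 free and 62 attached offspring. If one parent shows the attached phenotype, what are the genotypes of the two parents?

Observed offspring: 62 free, 62 attached
The observed ratio simplifies to 1:1. One parent shows attached, so its genotype must be ff. A 1:1 offspring split requires the other parent to be heterozygous (Ff).
Parent genotypes: ff × Ff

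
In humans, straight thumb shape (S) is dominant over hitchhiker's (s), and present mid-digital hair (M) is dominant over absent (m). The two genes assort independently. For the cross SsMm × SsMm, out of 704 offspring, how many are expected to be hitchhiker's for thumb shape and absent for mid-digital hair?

Dihybrid cross SsMm × SsMm — consider each gene separately:
thumb shape: Ss × Ss → 1 SS, 2 Ss, 1 ss → 3 S_ : 1 ss (out of 4)
mid-digital hair: Mm × Mm → 1 MM, 2 Mm, 1 mm → 3 M_ : 1 mm (out of 4)
Looking for: hitchhiker's (ss) and absent (mm)
P(hitchhiker's) = 1/4, P(absent) = 1/4
P(both) = 1/4 × 1/4 = 1/16
Expected count = 1/16 × 704 = 44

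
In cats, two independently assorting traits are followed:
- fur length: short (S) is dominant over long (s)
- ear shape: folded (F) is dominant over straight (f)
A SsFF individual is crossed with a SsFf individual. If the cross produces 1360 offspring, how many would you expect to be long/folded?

Dihybrid cross SsFF × SsFf — consider each gene separately:
fur length: Ss × Ss → 1 SS, 2 Ss, 1 ss → 3 S_ : 1 ss (out of 4)
ear shape: FF × Ff → 2 FF, 2 Ff → 4 F_ (out of 4)
Combine (counts out of 4 × 4 = 16): short/folded (S_F_) = 3×4 = 12; long/folded (ssF_) = 1×4 = 4
Phenotype counts (out of 16): 12 short/folded, 4 long/folded
long/folded: 4 out of 16 → fraction 1/4
Expected count = 1/4 × 1360 = 340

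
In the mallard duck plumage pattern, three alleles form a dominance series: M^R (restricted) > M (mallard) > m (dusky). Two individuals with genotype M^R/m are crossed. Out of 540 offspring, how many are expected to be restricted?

Cross: M^R/m × M^R/m
Allele dominance: M^R > M > m
Offspring genotypes: 1 M^R/M^R, 2 M^R/m, 1 m/m
Phenotype counts: 3 restricted, 1 dusky
restricted: 3 out of 4 → fraction 3/4
Expected count = 3/4 × 540 = 405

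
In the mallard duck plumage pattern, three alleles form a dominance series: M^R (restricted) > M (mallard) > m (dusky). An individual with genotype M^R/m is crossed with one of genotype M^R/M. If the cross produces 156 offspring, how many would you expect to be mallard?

Cross: M^R/m × M^R/M
Allele dominance: M^R > M > m
Offspring genotypes: 1 M^R/M^R, 1 M^R/M, 1 M^R/m, 1 M/m
Phenotype counts: 3 restricted, 1 mallard
mallard: 1 out of 4 → fraction 1/4
Expected count = 1/4 × 156 = 39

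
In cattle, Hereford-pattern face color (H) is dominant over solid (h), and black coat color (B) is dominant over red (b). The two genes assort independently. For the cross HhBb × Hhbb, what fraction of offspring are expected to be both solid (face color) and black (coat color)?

Dihybrid cross HhBb × Hhbb — consider each gene separately:
face color: Hh × Hh → 1 HH, 2 Hh, 1 hh → 3 H_ : 1 hh (out of 4)
coat color: Bb × bb → 2 Bb, 2 bb → 2 B_ : 2 bb (out of 4)
Looking for: solid (hh) and black (B_)
P(solid) = 1/4, P(black) = 2/4
P(both) = 1/4 × 2/4 = 2/16 = 1/8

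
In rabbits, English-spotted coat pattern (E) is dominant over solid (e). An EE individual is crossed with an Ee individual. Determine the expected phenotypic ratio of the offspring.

Punnett square for EE × Ee:
Offspring genotypes: 2 EE, 2 Ee
English-spotted: 4, solid: 0
Ratio: all English-spotted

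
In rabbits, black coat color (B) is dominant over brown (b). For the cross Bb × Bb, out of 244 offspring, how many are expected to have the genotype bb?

Punnett square for Bb × Bb:
Offspring genotypes: 1 BB, 2 Bb, 1 bb
Total offspring: 4
Count with target: 1
Probability: 1/4
Expected count = 1/4 × 244 = 61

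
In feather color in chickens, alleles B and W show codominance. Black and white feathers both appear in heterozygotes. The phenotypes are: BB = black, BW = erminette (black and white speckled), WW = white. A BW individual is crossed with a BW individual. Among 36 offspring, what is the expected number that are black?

Punnett square for BW × BW:
Offspring genotypes: 1 BB, 2 BW, 1 WW
Phenotype counts: 1 black, 2 erminette (black and white speckled), 1 white
black: 1 out of 4 → fraction 1/4
Expected count = 1/4 × 36 = 9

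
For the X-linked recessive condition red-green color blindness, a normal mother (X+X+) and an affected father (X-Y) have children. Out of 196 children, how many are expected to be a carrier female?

Cross: X+X+ × X-Y
Offspring: 2 X+X-, 2 X+Y
Probability of a carrier female: 2/4 = 1/2
Expected count = 1/2 × 196 = 98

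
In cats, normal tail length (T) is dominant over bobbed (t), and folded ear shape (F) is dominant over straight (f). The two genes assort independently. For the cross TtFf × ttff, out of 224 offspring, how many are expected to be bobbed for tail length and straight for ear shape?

Dihybrid cross TtFf × ttff — consider each gene separately:
tail length: Tt × tt → 2 Tt, 2 tt → 2 T_ : 2 tt (out of 4)
ear shape: Ff × ff → 2 Ff, 2 ff → 2 F_ : 2 ff (out of 4)
Looking for: bobbed (tt) and straight (ff)
P(bobbed) = 2/4, P(straight) = 2/4
P(both) = 2/4 × 2/4 = 4/16 = 1/4
Expected count = 1/4 × 224 = 56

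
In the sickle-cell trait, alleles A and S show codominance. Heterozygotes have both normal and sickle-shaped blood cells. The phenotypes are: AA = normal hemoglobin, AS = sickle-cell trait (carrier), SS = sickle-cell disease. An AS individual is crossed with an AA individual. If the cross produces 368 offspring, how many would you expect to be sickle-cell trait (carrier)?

Punnett square for AS × AA:
Offspring genotypes: 2 AA, 2 AS
Phenotype counts: 2 normal hemoglobin, 2 sickle-cell trait (carrier)
sickle-cell trait (carrier): 2 out of 4 → fraction 1/2
Expected count = 1/2 × 368 = 184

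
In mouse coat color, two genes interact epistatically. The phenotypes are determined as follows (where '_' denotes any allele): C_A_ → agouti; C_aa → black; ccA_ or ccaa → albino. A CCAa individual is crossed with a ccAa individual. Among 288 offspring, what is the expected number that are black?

Cross: CCAa × ccAa — consider each gene separately:
C gene: CC × cc → 4 Cc → 4 C_ (out of 4)
A gene: Aa × Aa → 1 AA, 2 Aa, 1 aa → 3 A_ : 1 aa (out of 4)
Genotype classes (out of 4 × 4 = 16): C_A_ = 4×3 = 12; C_aa = 4×1 = 4
Apply the phenotype rules: C_A_ (12) → agouti; C_aa (4) → black
Phenotype counts (out of 16): 12 agouti, 4 black
black: 4 out of 16 → fraction 1/4
Expected count = 1/4 × 288 = 72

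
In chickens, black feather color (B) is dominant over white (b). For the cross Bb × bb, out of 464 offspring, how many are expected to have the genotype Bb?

Punnett square for Bb × bb:
Offspring genotypes: 2 Bb, 2 bb
Total offspring: 4
Count with target: 2
Probability: 2/4 = 1/2
Expected count = 1/2 × 464 = 232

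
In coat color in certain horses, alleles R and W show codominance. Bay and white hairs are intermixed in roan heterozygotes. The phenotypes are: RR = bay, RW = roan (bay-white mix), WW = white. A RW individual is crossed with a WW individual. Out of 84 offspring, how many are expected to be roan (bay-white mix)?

Punnett square for RW × WW:
Offspring genotypes: 2 RW, 2 WW
Phenotype counts: 2 roan (bay-white mix), 2 white
roan (bay-white mix): 2 out of 4 → fraction 1/2
Expected count = 1/2 × 84 = 42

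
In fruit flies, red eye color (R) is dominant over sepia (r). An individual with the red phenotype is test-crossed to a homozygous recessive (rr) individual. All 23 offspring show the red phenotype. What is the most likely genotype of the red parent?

Test cross: ? × rr
All offspring are red.
If the unknown parent were heterozygous (Rr), about half of 23 offspring would be sepia; none are. The unknown parent is most likely homozygous dominant (RR).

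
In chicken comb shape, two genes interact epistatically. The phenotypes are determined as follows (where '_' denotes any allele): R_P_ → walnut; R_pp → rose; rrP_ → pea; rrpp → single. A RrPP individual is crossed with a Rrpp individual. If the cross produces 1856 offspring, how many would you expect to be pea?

Cross: RrPP × Rrpp — consider each gene separately:
R gene: Rr × Rr → 1 RR, 2 Rr, 1 rr → 3 R_ : 1 rr (out of 4)
P gene: PP × pp → 4 Pp → 4 P_ (out of 4)
Genotype classes (out of 4 × 4 = 16): R_P_ = 3×4 = 12; rrP_ = 1×4 = 4
Apply the phenotype rules: R_P_ (12) → walnut; rrP_ (4) → pea
Phenotype counts (out of 16): 12 walnut, 4 pea
pea: 4 out of 16 → fraction 1/4
Expected count = 1/4 × 1856 = 464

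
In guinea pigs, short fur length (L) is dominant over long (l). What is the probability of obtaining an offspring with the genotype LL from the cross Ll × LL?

Punnett square for Ll × LL:
Offspring genotypes: 2 LL, 2 Ll
Total offspring: 4
Count with target: 2
Probability: 2/4 = 1/2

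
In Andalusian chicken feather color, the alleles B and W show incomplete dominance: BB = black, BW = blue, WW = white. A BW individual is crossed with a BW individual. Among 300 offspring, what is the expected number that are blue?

Punnett square for BW × BW:
Offspring genotypes: 1 BB, 2 BW, 1 WW
Phenotype counts: 1 black, 2 blue, 1 white
blue: 2 out of 4 → fraction 1/2
Expected count = 1/2 × 300 = 150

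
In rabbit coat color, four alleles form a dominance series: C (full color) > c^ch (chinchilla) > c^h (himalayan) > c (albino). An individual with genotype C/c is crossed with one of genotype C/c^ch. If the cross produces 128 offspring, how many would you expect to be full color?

Cross: C/c × C/c^ch
Allele dominance: C > c^ch > c^h > c
Offspring genotypes: 1 C/C, 1 C/c^ch, 1 C/c, 1 c^ch/c
Phenotype counts: 3 full color, 1 chinchilla
full color: 3 out of 4 → fraction 3/4
Expected count = 3/4 × 128 = 96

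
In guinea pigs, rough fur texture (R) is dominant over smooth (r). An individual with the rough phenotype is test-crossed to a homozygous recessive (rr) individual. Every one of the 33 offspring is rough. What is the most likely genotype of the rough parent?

Test cross: ? × rr
All offspring are rough.
If the unknown parent were heterozygous (Rr), about half of 33 offspring would be smooth; none are. The unknown parent is most likely homozygous dominant (RR).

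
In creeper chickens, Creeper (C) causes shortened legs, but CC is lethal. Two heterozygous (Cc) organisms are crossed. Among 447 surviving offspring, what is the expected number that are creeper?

Cross: Cc × Cc
Punnett square offspring (before lethality): 1 CC, 2 Cc, 1 cc
The CC genotype is lethal (embryos die); surviving offspring: 2 Cc, 1 cc
creeper: 2 out of 3 → fraction 2/3
Expected count = 2/3 × 447 = 298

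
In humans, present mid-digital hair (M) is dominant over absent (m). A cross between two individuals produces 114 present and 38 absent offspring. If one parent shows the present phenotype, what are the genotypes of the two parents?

Observed offspring: 114 present, 38 absent
The observed ratio simplifies to 3:1. Absent (mm) offspring appear, so each parent must contribute one m allele. The parent stated to show present carries M, so it is Mm. The other parent is then either Mm or mm: Mm × mm would give a 1:1 split, whereas Mm × Mm gives 3:1 — matching the data. So both parents are heterozygous (Mm × Mm).
Parent genotypes: Mm × Mm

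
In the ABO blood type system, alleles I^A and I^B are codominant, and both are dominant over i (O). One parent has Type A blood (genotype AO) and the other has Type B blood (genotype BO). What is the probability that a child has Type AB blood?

Cross: AO × BO
Possible offspring genotypes: 1 AB, 1 AO, 1 BO, 1 OO
Blood type counts: 1 Type AB, 1 Type A, 1 Type B, 1 Type O
Probability of Type AB: 1/4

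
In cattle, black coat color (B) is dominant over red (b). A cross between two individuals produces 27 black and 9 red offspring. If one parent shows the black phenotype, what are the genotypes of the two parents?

Observed offspring: 27 black, 9 red
The observed ratio simplifies to 3:1. Red (bb) offspring appear, so each parent must contribute one b allele. The parent stated to show black carries B, so it is Bb. The other parent is then either Bb or bb: Bb × bb would give a 1:1 split, whereas Bb × Bb gives 3:1 — matching the data. So both parents are heterozygous (Bb × Bb).
Parent genotypes: Bb × Bb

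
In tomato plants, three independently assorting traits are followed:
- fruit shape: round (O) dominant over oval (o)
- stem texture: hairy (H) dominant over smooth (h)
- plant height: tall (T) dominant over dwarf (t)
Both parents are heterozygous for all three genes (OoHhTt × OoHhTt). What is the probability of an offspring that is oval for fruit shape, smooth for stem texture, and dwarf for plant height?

Trihybrid cross: OoHhTt × OoHhTt
Each trait segregates independently with a 3:1 phenotypic ratio, so each gene contributes 3/4 (dominant) or 1/4 (recessive).
Target: oval (fruit shape), smooth (stem texture), dwarf (plant height)
Probability = product of independent per-trait probabilities
= 1/4 × 1/4 × 1/4 = 1/64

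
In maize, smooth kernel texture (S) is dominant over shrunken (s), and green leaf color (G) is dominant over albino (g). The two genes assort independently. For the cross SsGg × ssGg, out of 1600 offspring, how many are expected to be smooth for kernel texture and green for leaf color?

Dihybrid cross SsGg × ssGg — consider each gene separately:
kernel texture: Ss × ss → 2 Ss, 2 ss → 2 S_ : 2 ss (out of 4)
leaf color: Gg × Gg → 1 GG, 2 Gg, 1 gg → 3 G_ : 1 gg (out of 4)
Looking for: smooth (S_) and green (G_)
P(smooth) = 2/4, P(green) = 3/4
P(both) = 2/4 × 3/4 = 6/16 = 3/8
Expected count = 3/8 × 1600 = 600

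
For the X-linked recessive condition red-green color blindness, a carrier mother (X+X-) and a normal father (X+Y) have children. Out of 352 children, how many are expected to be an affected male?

Cross: X+X- × X+Y
Offspring: 1 X+X+, 1 X+Y, 1 X+X-, 1 X-Y
Probability of an affected male: 1/4
Expected count = 1/4 × 352 = 88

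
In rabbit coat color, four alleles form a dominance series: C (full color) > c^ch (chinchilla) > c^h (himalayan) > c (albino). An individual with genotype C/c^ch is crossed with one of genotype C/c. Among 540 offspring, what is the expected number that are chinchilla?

Cross: C/c^ch × C/c
Allele dominance: C > c^ch > c^h > c
Offspring genotypes: 1 C/C, 1 C/c, 1 C/c^ch, 1 c^ch/c
Phenotype counts: 3 full color, 1 chinchilla
chinchilla: 1 out of 4 → fraction 1/4
Expected count = 1/4 × 540 = 135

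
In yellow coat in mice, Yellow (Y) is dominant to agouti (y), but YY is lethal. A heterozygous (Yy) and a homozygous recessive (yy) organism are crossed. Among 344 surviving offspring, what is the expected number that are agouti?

Cross: Yy × yy
Punnett square offspring (before lethality): 2 Yy, 2 yy
No YY offspring are produced in this cross.
agouti: 2 out of 4 → fraction 1/2
Expected count = 1/2 × 344 = 172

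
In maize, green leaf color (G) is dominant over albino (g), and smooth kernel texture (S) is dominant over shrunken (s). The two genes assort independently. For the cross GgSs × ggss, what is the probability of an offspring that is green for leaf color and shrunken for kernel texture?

Dihybrid cross GgSs × ggss — consider each gene separately:
leaf color: Gg × gg → 2 Gg, 2 gg → 2 G_ : 2 gg (out of 4)
kernel texture: Ss × ss → 2 Ss, 2 ss → 2 S_ : 2 ss (out of 4)
Looking for: green (G_) and shrunken (ss)
P(green) = 2/4, P(shrunken) = 2/4
P(both) = 2/4 × 2/4 = 4/16 = 1/4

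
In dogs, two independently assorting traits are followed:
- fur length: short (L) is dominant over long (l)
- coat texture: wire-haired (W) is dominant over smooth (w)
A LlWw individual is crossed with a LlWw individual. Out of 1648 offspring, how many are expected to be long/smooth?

Dihybrid cross LlWw × LlWw — consider each gene separately:
fur length: Ll × Ll → 1 LL, 2 Ll, 1 ll → 3 L_ : 1 ll (out of 4)
coat texture: Ww × Ww → 1 WW, 2 Ww, 1 ww → 3 W_ : 1 ww (out of 4)
Combine (counts out of 4 × 4 = 16): short/wire-haired (L_W_) = 3×3 = 9; short/smooth (L_ww) = 3×1 = 3; long/wire-haired (llW_) = 1×3 = 3; long/smooth (llww) = 1×1 = 1
Phenotype counts (out of 16): 9 short/wire-haired, 3 short/smooth, 3 long/wire-haired, 1 long/smooth
long/smooth: 1 out of 16 → fraction 1/16
Expected count = 1/16 × 1648 = 103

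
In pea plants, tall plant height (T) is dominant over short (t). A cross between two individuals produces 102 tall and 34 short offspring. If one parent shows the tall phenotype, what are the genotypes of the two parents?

Observed offspring: 102 tall, 34 short
The observed ratio simplifies to 3:1. Short (tt) offspring appear, so each parent must contribute one t allele. The parent stated to show tall carries T, so it is Tt. The other parent is then either Tt or tt: Tt × tt would give a 1:1 split, whereas Tt × Tt gives 3:1 — matching the data. So both parents are heterozygous (Tt × Tt).
Parent genotypes: Tt × Tt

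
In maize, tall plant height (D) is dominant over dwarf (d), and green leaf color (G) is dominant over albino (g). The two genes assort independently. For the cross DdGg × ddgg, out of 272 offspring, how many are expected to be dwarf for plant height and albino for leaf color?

Dihybrid cross DdGg × ddgg — consider each gene separately:
plant height: Dd × dd → 2 Dd, 2 dd → 2 D_ : 2 dd (out of 4)
leaf color: Gg × gg → 2 Gg, 2 gg → 2 G_ : 2 gg (out of 4)
Looking for: dwarf (dd) and albino (gg)
P(dwarf) = 2/4, P(albino) = 2/4
P(both) = 2/4 × 2/4 = 4/16 = 1/4
Expected count = 1/4 × 272 = 68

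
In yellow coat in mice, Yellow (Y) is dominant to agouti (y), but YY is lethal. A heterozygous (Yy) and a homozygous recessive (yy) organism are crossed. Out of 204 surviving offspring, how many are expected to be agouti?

Cross: Yy × yy
Punnett square offspring (before lethality): 2 Yy, 2 yy
No YY offspring are produced in this cross.
agouti: 2 out of 4 → fraction 1/2
Expected count = 1/2 × 204 = 102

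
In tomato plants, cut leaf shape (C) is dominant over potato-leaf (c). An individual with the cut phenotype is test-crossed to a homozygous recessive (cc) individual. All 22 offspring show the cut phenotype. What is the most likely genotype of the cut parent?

Test cross: ? × cc
All offspring are cut.
If the unknown parent were heterozygous (Cc), about half of 22 offspring would be potato-leaf; none are. The unknown parent is most likely homozygous dominant (CC).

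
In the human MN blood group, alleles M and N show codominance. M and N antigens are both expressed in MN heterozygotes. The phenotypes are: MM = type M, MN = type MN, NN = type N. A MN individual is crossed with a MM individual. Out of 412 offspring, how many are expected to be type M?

Punnett square for MN × MM:
Offspring genotypes: 2 MM, 2 MN
Phenotype counts: 2 type M, 2 type MN
type M: 2 out of 4 → fraction 1/2
Expected count = 1/2 × 412 = 206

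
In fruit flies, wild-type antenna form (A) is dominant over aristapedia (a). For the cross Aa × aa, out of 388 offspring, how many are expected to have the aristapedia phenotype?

Punnett square for Aa × aa:
Offspring genotypes: 2 Aa, 2 aa
Total offspring: 4
Count with target: 2
Probability: 2/4 = 1/2
Expected count = 1/2 × 388 = 194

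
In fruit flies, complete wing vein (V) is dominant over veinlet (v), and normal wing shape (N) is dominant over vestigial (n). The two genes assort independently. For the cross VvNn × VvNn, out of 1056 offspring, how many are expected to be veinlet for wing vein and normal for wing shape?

Dihybrid cross VvNn × VvNn — consider each gene separately:
wing vein: Vv × Vv → 1 VV, 2 Vv, 1 vv → 3 V_ : 1 vv (out of 4)
wing shape: Nn × Nn → 1 NN, 2 Nn, 1 nn → 3 N_ : 1 nn (out of 4)
Looking for: veinlet (vv) and normal (N_)
P(veinlet) = 1/4, P(normal) = 3/4
P(both) = 1/4 × 3/4 = 3/16
Expected count = 3/16 × 1056 = 198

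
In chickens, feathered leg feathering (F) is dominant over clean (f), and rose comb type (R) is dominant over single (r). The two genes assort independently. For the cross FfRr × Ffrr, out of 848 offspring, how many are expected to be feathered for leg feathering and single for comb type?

Dihybrid cross FfRr × Ffrr — consider each gene separately:
leg feathering: Ff × Ff → 1 FF, 2 Ff, 1 ff → 3 F_ : 1 ff (out of 4)
comb type: Rr × rr → 2 Rr, 2 rr → 2 R_ : 2 rr (out of 4)
Looking for: feathered (F_) and single (rr)
P(feathered) = 3/4, P(single) = 2/4
P(both) = 3/4 × 2/4 = 6/16 = 3/8
Expected count = 3/8 × 848 = 318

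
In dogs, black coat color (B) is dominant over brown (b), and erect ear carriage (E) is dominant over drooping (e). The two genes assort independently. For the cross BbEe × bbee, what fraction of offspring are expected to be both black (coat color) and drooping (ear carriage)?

Dihybrid cross BbEe × bbee — consider each gene separately:
coat color: Bb × bb → 2 Bb, 2 bb → 2 B_ : 2 bb (out of 4)
ear carriage: Ee × ee → 2 Ee, 2 ee → 2 E_ : 2 ee (out of 4)
Looking for: black (B_) and drooping (ee)
P(black) = 2/4, P(drooping) = 2/4
P(both) = 2/4 × 2/4 = 4/16 = 1/4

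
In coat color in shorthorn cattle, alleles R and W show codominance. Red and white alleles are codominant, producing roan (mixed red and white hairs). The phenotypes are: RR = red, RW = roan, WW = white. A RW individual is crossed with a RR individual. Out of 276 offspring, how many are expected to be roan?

Punnett square for RW × RR:
Offspring genotypes: 2 RR, 2 RW
Phenotype counts: 2 red, 2 roan
roan: 2 out of 4 → fraction 1/2
Expected count = 1/2 × 276 = 138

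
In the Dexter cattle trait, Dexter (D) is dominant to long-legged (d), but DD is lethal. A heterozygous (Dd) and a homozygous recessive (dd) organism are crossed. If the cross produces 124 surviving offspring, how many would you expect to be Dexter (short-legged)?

Cross: Dd × dd
Punnett square offspring (before lethality): 2 Dd, 2 dd
No DD offspring are produced in this cross.
Dexter (short-legged): 2 out of 4 → fraction 1/2
Expected count = 1/2 × 124 = 62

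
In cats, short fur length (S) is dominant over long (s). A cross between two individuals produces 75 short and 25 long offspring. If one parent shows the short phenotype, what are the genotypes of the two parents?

Observed offspring: 75 short, 25 long
The observed ratio simplifies to 3:1. Long (ss) offspring appear, so each parent must contribute one s allele. The parent stated to show short carries S, so it is Ss. The other parent is then either Ss or ss: Ss × ss would give a 1:1 split, whereas Ss × Ss gives 3:1 — matching the data. So both parents are heterozygous (Ss × Ss).
Parent genotypes: Ss × Ss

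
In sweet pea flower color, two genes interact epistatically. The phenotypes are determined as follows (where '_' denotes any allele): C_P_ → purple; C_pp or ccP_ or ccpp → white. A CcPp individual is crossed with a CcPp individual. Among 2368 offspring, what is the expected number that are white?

Cross: CcPp × CcPp — consider each gene separately:
C gene: Cc × Cc → 1 CC, 2 Cc, 1 cc → 3 C_ : 1 cc (out of 4)
P gene: Pp × Pp → 1 PP, 2 Pp, 1 pp → 3 P_ : 1 pp (out of 4)
Genotype classes (out of 4 × 4 = 16): C_P_ = 3×3 = 9; C_pp = 3×1 = 3; ccP_ = 1×3 = 3; ccpp = 1×1 = 1
Apply the phenotype rules: C_P_ (9) → purple; C_pp (3) + ccP_ (3) + ccpp (1) → white
Phenotype counts (out of 16): 9 purple, 7 white
white: 7 out of 16 → fraction 7/16
Expected count = 7/16 × 2368 = 1036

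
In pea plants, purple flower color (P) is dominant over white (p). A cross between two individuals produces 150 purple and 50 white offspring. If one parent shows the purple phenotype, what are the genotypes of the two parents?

Observed offspring: 150 purple, 50 white
The observed ratio simplifies to 3:1. White (pp) offspring appear, so each parent must contribute one p allele. The parent stated to show purple carries P, so it is Pp. The other parent is then either Pp or pp: Pp × pp would give a 1:1 split, whereas Pp × Pp gives 3:1 — matching the data. So both parents are heterozygous (Pp × Pp).
Parent genotypes: Pp × Pp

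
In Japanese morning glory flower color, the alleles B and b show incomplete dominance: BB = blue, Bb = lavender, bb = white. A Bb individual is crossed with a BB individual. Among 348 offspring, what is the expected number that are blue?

Punnett square for Bb × BB:
Offspring genotypes: 2 BB, 2 Bb
Phenotype counts: 2 blue, 2 lavender
blue: 2 out of 4 → fraction 1/2
Expected count = 1/2 × 348 = 174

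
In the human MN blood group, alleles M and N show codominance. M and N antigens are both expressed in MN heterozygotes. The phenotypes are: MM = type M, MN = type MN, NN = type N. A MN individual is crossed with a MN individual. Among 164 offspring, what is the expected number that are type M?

Punnett square for MN × MN:
Offspring genotypes: 1 MM, 2 MN, 1 NN
Phenotype counts: 1 type M, 2 type MN, 1 type N
type M: 1 out of 4 → fraction 1/4
Expected count = 1/4 × 164 = 41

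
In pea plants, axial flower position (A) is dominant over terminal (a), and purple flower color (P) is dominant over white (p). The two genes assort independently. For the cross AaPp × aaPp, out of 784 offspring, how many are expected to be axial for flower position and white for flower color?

Dihybrid cross AaPp × aaPp — consider each gene separately:
flower position: Aa × aa → 2 Aa, 2 aa → 2 A_ : 2 aa (out of 4)
flower color: Pp × Pp → 1 PP, 2 Pp, 1 pp → 3 P_ : 1 pp (out of 4)
Looking for: axial (A_) and white (pp)
P(axial) = 2/4, P(white) = 1/4
P(both) = 2/4 × 1/4 = 2/16 = 1/8
Expected count = 1/8 × 784 = 98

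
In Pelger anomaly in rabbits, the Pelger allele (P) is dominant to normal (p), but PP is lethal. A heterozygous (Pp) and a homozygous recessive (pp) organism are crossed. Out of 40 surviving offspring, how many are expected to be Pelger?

Cross: Pp × pp
Punnett square offspring (before lethality): 2 Pp, 2 pp
No PP offspring are produced in this cross.
Pelger: 2 out of 4 → fraction 1/2
Expected count = 1/2 × 40 = 20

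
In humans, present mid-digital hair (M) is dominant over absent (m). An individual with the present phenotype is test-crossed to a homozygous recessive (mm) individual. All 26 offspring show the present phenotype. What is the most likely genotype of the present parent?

Test cross: ? × mm
All offspring are present.
If the unknown parent were heterozygous (Mm), about half of 26 offspring would be absent; none are. The unknown parent is most likely homozygous dominant (MM).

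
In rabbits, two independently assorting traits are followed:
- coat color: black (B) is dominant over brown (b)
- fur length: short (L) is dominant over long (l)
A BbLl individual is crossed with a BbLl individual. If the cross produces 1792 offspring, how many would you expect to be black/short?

Dihybrid cross BbLl × BbLl — consider each gene separately:
coat color: Bb × Bb → 1 BB, 2 Bb, 1 bb → 3 B_ : 1 bb (out of 4)
fur length: Ll × Ll → 1 LL, 2 Ll, 1 ll → 3 L_ : 1 ll (out of 4)
Combine (counts out of 4 × 4 = 16): black/short (B_L_) = 3×3 = 9; black/long (B_ll) = 3×1 = 3; brown/short (bbL_) = 1×3 = 3; brown/long (bbll) = 1×1 = 1
Phenotype counts (out of 16): 9 black/short, 3 black/long, 3 brown/short, 1 brown/long
black/short: 9 out of 16 → fraction 9/16
Expected count = 9/16 × 1792 = 1008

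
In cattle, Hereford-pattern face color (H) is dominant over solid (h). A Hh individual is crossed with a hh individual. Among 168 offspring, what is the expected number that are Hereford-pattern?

Punnett square for Hh × hh:
Offspring genotypes: 2 Hh, 2 hh
Hereford-pattern: 2, solid: 2
Hereford-pattern: 2 out of 4 → fraction 1/2
Expected count = 1/2 × 168 = 84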